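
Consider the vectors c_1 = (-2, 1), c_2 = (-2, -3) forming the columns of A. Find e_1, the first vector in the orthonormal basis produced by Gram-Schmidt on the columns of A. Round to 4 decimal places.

e_1 = (-0.8944, 0.4472)

c_1 = (-2, 1); ‖c_1‖ = 2.2361, so e_1 = (-0.8944, 0.4472).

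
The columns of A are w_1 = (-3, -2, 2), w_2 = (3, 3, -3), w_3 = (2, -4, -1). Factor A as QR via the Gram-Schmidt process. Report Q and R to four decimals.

Q = [[-0.7276, -0.6860, 0.0000], [-0.4851, 0.5145, -0.7071], [0.4851, -0.5145, -0.7071]], R = [[4.1231, -5.0932, 0.0000], [0.0000, 1.0290, -2.9155], [0.0000, 0.0000, 3.5355]]

w_1 = (-3, -2, 2); ‖w_1‖ = 4.1231, so e_1 = (-0.7276, -0.4851, 0.4851).
e_1·w_2 = (-0.7276)·3 + (-0.4851)·3 + 0.4851·(-3) = -5.0932.
u_2 = w_2 + 5.0932·e_1 = (-0.7059, 0.5294, -0.5294).
‖u_2‖ = 1.0290, so e_2 = (-0.6860, 0.5145, -0.5145).
e_1·w_3 = (-0.7276)·2 + (-0.4851)·(-4) + 0.4851·(-1) = 0.0000; e_2·w_3 = (-0.6860)·2 + 0.5145·(-4) + (-0.5145)·(-1) = -2.9155.
u_3 = w_3 + 0.0000·e_1 + 2.9155·e_2 = (0.0000, -2.5000, -2.5000).
‖u_3‖ = 3.5355, so e_3 = (0.0000, -0.7071, -0.7071).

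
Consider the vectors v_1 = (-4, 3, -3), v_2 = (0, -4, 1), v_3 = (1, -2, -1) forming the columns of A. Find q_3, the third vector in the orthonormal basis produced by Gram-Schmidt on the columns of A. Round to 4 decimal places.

v_1 = (-4, 3, -3); ‖v_1‖ = 5.8310, so q_1 = (-0.6860, 0.5145, -0.5145).
q_1·v_2 = (-0.6860)·0 + 0.5145·(-4) + (-0.5145)·1 = -2.5725.
u_2 = v_2 + 2.5725·q_1 = (-1.7647, -2.6765, -0.3235).
‖u_2‖ = 3.2222, so q_2 = (-0.5477, -0.8306, -0.1004).
q_1·v_3 = (-0.6860)·1 + 0.5145·(-2) + (-0.5145)·(-1) = -1.2005; q_2·v_3 = (-0.5477)·1 + (-0.8306)·(-2) + (-0.1004)·(-1) = 1.2140.
u_3 = v_3 + 1.2005·q_1 − 1.2140·q_2 = (0.8414, -0.3739, -1.4958).
‖u_3‖ = 1.7564, so q_3 = (0.4790, -0.2129, -0.8516).

q_3 = (0.4790, -0.2129, -0.8516)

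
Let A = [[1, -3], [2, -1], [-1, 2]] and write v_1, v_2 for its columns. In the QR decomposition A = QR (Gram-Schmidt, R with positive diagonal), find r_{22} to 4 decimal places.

r_{22} = 2.4152

v_1 = (1, 2, -1); ‖v_1‖ = 2.4495, so e_1 = (0.4082, 0.8165, -0.4082).
e_1·v_2 = 0.4082·(-3) + 0.8165·(-1) + (-0.4082)·2 = -2.8577.
u_2 = v_2 + 2.8577·e_1 = (-1.8333, 1.3333, 0.8333).
r_{22} = ‖u_2‖ = 2.4152.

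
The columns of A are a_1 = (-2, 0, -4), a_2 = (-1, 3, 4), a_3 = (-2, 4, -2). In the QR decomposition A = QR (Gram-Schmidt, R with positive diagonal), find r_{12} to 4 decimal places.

r_{12} = -3.1305

e_1 = a_1/‖a_1‖ = (-2, 0, -4)/4.4721 = (-0.4472, 0.0000, -0.8944).
r_{12} = e_1·a_2 = -3.1305.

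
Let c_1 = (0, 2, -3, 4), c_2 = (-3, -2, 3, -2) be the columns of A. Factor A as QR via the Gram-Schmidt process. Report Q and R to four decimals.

Q = [[0.0000, -0.9132], [0.3714, -0.1679], [-0.5571, 0.2519], [0.7428, 0.2729]], R = [[5.3852, -3.8996], [0.0000, 3.2853]]

c_1 = (0, 2, -3, 4); ‖c_1‖ = 5.3852, so e_1 = (0.0000, 0.3714, -0.5571, 0.7428).
e_1·c_2 = 0.0000·(-3) + 0.3714·(-2) + (-0.5571)·3 + 0.7428·(-2) = -3.8996.
u_2 = c_2 + 3.8996·e_1 = (-3.0000, -0.5517, 0.8276, 0.8966).
‖u_2‖ = 3.2853, so e_2 = (-0.9132, -0.1679, 0.2519, 0.2729).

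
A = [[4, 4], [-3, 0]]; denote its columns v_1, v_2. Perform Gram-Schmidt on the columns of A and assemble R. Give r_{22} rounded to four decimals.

r_{22} = 2.4000

q_1 = v_1/‖v_1‖ = (4, -3)/5.0000 = (0.8000, -0.6000).
r_{12} = q_1·v_2 = 3.2000.
u_2 = v_2 − 3.2000·q_1 = (1.4400, 1.9200).
r_{22} = ‖u_2‖ = 2.4000.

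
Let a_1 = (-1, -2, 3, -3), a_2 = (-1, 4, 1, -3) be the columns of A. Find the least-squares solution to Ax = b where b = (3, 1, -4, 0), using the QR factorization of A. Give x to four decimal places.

a_1 = (-1, -2, 3, -3); ‖a_1‖ = 4.7958, so q_1 = (-0.2085, -0.4170, 0.6255, -0.6255).
q_1·a_2 = (-0.2085)·(-1) + (-0.4170)·4 + 0.6255·1 + (-0.6255)·(-3) = 1.0426.
u_2 = a_2 − 1.0426·q_1 = (-0.7826, 4.4348, 0.3478, -2.3478).
‖u_2‖ = 5.0905, so q_2 = (-0.1537, 0.8712, 0.0683, -0.4612).
Qᵀb = (-3.5447, 0.1367).
Back-substitute: x_2 = 0.1367/5.0905 = 0.0268.
x_1 = (-3.5447 − 1.0426·0.0268)/4.7958 = -0.7450.

x = (-0.7450, 0.0268)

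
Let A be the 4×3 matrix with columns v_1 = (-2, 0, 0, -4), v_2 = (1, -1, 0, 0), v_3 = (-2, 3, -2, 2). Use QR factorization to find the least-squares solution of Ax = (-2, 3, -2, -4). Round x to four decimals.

x = (1.3333, 1.3333, 1.0000)

v_1 = (-2, 0, 0, -4); ‖v_1‖ = 4.4721, so q_1 = (-0.4472, 0.0000, 0.0000, -0.8944).
q_1·v_2 = (-0.4472)·1 + 0.0000·(-1) + 0.0000·0 + (-0.8944)·0 = -0.4472.
u_2 = v_2 + 0.4472·q_1 = (0.8000, -1.0000, 0.0000, -0.4000).
‖u_2‖ = 1.3416, so q_2 = (0.5963, -0.7454, 0.0000, -0.2981).
q_1·v_3 = (-0.4472)·(-2) + 0.0000·3 + 0.0000·(-2) + (-0.8944)·2 = -0.8944; q_2·v_3 = 0.5963·(-2) + (-0.7454)·3 + 0.0000·(-2) + (-0.2981)·2 = -4.0249.
u_3 = v_3 + 0.8944·q_1 + 4.0249·q_2 = (0.0000, 0.0000, -2.0000, 0.0000).
‖u_3‖ = 2.0000, so q_3 = (0.0000, 0.0000, -1.0000, 0.0000).
Qᵀb = (4.4721, -2.2361, 2.0000).
Back-substitute: x_3 = 2.0000/2.0000 = 1.0000.
x_2 = (-2.2361 + 4.0249·1.0000)/1.3416 = 1.3333.
x_1 = (4.4721 + 0.4472·1.3333 + 0.8944·1.0000)/4.4721 = 1.3333.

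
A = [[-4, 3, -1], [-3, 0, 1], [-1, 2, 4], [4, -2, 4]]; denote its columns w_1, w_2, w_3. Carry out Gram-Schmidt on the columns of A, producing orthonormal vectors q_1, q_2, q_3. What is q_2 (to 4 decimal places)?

w_1 = (-4, -3, -1, 4); ‖w_1‖ = 6.4807, so q_1 = (-0.6172, -0.4629, -0.1543, 0.6172).
q_1·w_2 = (-0.6172)·3 + (-0.4629)·0 + (-0.1543)·2 + 0.6172·(-2) = -3.3947.
u_2 = w_2 + 3.3947·q_1 = (0.9048, -1.5714, 1.4762, 0.0952).
‖u_2‖ = 2.3401, so q_2 = (0.3866, -0.6715, 0.6308, 0.0407).

q_2 = (0.3866, -0.6715, 0.6308, 0.0407)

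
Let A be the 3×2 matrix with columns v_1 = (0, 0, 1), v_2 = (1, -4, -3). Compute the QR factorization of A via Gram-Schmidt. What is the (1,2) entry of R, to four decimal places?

v_1 = (0, 0, 1); ‖v_1‖ = 1.0000, so q_1 = (0.0000, 0.0000, 1.0000).
r_{12} = q_1·v_2 = -3.0000.

r_{12} = -3.0000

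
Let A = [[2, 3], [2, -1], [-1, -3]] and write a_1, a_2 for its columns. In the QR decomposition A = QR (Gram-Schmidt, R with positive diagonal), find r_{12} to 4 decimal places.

a_1 = (2, 2, -1); ‖a_1‖ = 3.0000, so e_1 = (0.6667, 0.6667, -0.3333).
r_{12} = e_1·a_2 = 2.3333.

r_{12} = 2.3333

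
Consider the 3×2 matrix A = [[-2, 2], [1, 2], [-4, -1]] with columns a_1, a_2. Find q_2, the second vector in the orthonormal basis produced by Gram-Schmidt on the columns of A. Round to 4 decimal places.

q_1 = a_1/‖a_1‖ = (-2, 1, -4)/4.5826 = (-0.4364, 0.2182, -0.8729).
r_{12} = q_1·a_2 = 0.4364.
u_2 = a_2 − 0.4364·q_1 = (2.1905, 1.9048, -0.6190).
‖u_2‖ = 2.9681, so q_2 = (0.7380, 0.6417, -0.2086).

q_2 = (0.7380, 0.6417, -0.2086)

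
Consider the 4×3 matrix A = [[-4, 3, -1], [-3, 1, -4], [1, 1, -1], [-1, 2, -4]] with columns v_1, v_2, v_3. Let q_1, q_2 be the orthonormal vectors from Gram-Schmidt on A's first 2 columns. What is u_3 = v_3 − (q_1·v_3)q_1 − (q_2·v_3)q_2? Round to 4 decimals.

q_1 = v_1/‖v_1‖ = (-4, -3, 1, -1)/5.1962 = (-0.7698, -0.5774, 0.1925, -0.1925).
r_{12} = q_1·v_2 = -3.0792.
u_2 = v_2 + 3.0792·q_1 = (0.6296, -0.7778, 1.5926, 1.4074).
‖u_2‖ = 2.3492, so q_2 = (0.2680, -0.3311, 0.6779, 0.5991).
r_{13} = q_1·v_3 = 3.6566; r_{23} = q_2·v_3 = -2.0181.
u_3 = v_3 − 3.6566·q_1 + 2.0181·q_2 = (2.3557, -2.5570, -0.3356, -2.0872).

u_3 = (2.3557, -2.5570, -0.3356, -2.0872)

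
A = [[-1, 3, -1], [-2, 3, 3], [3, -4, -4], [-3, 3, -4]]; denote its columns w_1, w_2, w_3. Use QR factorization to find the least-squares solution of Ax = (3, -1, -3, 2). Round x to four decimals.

w_1 = (-1, -2, 3, -3); ‖w_1‖ = 4.7958, so e_1 = (-0.2085, -0.4170, 0.6255, -0.6255).
e_1·w_2 = (-0.2085)·3 + (-0.4170)·3 + 0.6255·(-4) + (-0.6255)·3 = -6.2554.
u_2 = w_2 + 6.2554·e_1 = (1.6957, 0.3913, -0.0870, -0.9130).
‖u_2‖ = 1.9671, so e_2 = (0.8620, 0.1989, -0.0442, -0.4642).
e_1·w_3 = (-0.2085)·(-1) + (-0.4170)·3 + 0.6255·(-4) + (-0.6255)·(-4) = -1.0426; e_2·w_3 = 0.8620·(-1) + 0.1989·3 + (-0.0442)·(-4) + (-0.4642)·(-4) = 1.7682.
u_3 = w_3 + 1.0426·e_1 − 1.7682·e_2 = (-2.7416, 2.2135, -3.2697, -3.8315).
‖u_3‖ = 6.1471, so e_3 = (-0.4460, 0.3601, -0.5319, -0.6233).
Qᵀb = (-3.3362, 1.5914, -1.3490).
Back-substitute: x_3 = -1.3490/6.1471 = -0.2194.
x_2 = (1.5914 − 1.7682·(-0.2194))/1.9671 = 1.0062.
x_1 = (-3.3362 + 6.2554·1.0062 + 1.0426·(-0.2194))/4.7958 = 0.5691.

x = (0.5691, 1.0062, -0.2194)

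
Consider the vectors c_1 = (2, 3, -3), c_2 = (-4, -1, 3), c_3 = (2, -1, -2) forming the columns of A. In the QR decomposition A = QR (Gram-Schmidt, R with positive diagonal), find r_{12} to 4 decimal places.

r_{12} = -4.2640

e_1 = c_1/‖c_1‖ = (2, 3, -3)/4.6904 = (0.4264, 0.6396, -0.6396).
r_{12} = e_1·c_2 = -4.2640.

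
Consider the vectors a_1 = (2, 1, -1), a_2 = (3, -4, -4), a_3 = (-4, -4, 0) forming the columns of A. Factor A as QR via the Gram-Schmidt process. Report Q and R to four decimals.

a_1 = (2, 1, -1); ‖a_1‖ = 2.4495, so q_1 = (0.8165, 0.4082, -0.4082).
q_1·a_2 = 0.8165·3 + 0.4082·(-4) + (-0.4082)·(-4) = 2.4495.
u_2 = a_2 − 2.4495·q_1 = (1.0000, -5.0000, -3.0000).
‖u_2‖ = 5.9161, so q_2 = (0.1690, -0.8452, -0.5071).
q_1·a_3 = 0.8165·(-4) + 0.4082·(-4) + (-0.4082)·0 = -4.8990; q_2·a_3 = 0.1690·(-4) + (-0.8452)·(-4) + (-0.5071)·0 = 2.7045.
u_3 = a_3 + 4.8990·q_1 − 2.7045·q_2 = (-0.4571, 0.2857, -0.6286).
‖u_3‖ = 0.8281, so q_3 = (-0.5521, 0.3450, -0.7591).

Q = [[0.8165, 0.1690, -0.5521], [0.4082, -0.8452, 0.3450], [-0.4082, -0.5071, -0.7591]], R = [[2.4495, 2.4495, -4.8990], [0.0000, 5.9161, 2.7045], [0.0000, 0.0000, 0.8281]]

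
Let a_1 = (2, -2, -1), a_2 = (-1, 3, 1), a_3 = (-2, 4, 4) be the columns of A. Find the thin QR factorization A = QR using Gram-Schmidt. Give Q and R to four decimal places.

q_1 = a_1/‖a_1‖ = (2, -2, -1)/3.0000 = (0.6667, -0.6667, -0.3333).
r_{12} = q_1·a_2 = -3.0000.
u_2 = a_2 + 3.0000·q_1 = (1.0000, 1.0000, 0.0000).
‖u_2‖ = 1.4142, so q_2 = (0.7071, 0.7071, 0.0000).
r_{13} = q_1·a_3 = -5.3333; r_{23} = q_2·a_3 = 1.4142.
u_3 = a_3 + 5.3333·q_1 − 1.4142·q_2 = (0.5556, -0.5556, 2.2222).
‖u_3‖ = 2.3570, so q_3 = (0.2357, -0.2357, 0.9428).

Q = [[0.6667, 0.7071, 0.2357], [-0.6667, 0.7071, -0.2357], [-0.3333, 0.0000, 0.9428]], R = [[3.0000, -3.0000, -5.3333], [0.0000, 1.4142, 1.4142], [0.0000, 0.0000, 2.3570]]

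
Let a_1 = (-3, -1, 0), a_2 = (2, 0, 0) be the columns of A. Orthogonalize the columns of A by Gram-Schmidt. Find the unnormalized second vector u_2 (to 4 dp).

u_2 = (0.2000, -0.6000, 0.0000)

a_1 = (-3, -1, 0); ‖a_1‖ = 3.1623, so e_1 = (-0.9487, -0.3162, 0.0000).
e_1·a_2 = (-0.9487)·2 + (-0.3162)·0 + 0.0000·0 = -1.8974.
u_2 = a_2 + 1.8974·e_1 = (0.2000, -0.6000, 0.0000).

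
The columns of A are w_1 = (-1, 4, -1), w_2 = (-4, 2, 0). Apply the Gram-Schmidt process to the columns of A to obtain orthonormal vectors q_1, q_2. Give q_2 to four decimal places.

w_1 = (-1, 4, -1); ‖w_1‖ = 4.2426, so q_1 = (-0.2357, 0.9428, -0.2357).
q_1·w_2 = (-0.2357)·(-4) + 0.9428·2 + (-0.2357)·0 = 2.8284.
u_2 = w_2 − 2.8284·q_1 = (-3.3333, -0.6667, 0.6667).
‖u_2‖ = 3.4641, so q_2 = (-0.9623, -0.1925, 0.1925).

q_2 = (-0.9623, -0.1925, 0.1925)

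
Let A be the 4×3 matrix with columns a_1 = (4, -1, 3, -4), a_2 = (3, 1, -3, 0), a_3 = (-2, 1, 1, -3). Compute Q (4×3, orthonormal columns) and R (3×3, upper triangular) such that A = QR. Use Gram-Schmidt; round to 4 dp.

a_1 = (4, -1, 3, -4); ‖a_1‖ = 6.4807, so q_1 = (0.6172, -0.1543, 0.4629, -0.6172).
q_1·a_2 = 0.6172·3 + (-0.1543)·1 + 0.4629·(-3) + (-0.6172)·0 = 0.3086.
u_2 = a_2 − 0.3086·q_1 = (2.8095, 1.0476, -3.1429, 0.1905).
‖u_2‖ = 4.3480, so q_2 = (0.6462, 0.2409, -0.7228, 0.0438).
q_1·a_3 = 0.6172·(-2) + (-0.1543)·1 + 0.4629·1 + (-0.6172)·(-3) = 0.9258; q_2·a_3 = 0.6462·(-2) + 0.2409·1 + (-0.7228)·1 + 0.0438·(-3) = -1.9057.
u_3 = a_3 − 0.9258·q_1 + 1.9057·q_2 = (-1.3401, 1.6020, -0.8060, -2.3451).
‖u_3‖ = 3.2421, so q_3 = (-0.4133, 0.4941, -0.2486, -0.7233).

Q = [[0.6172, 0.6462, -0.4133], [-0.1543, 0.2409, 0.4941], [0.4629, -0.7228, -0.2486], [-0.6172, 0.0438, -0.7233]], R = [[6.4807, 0.3086, 0.9258], [0.0000, 4.3480, -1.9057], [0.0000, 0.0000, 3.2421]]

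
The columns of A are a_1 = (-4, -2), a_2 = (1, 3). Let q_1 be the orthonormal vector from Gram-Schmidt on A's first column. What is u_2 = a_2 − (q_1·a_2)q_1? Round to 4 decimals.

u_2 = (-1.0000, 2.0000)

q_1 = a_1/‖a_1‖ = (-4, -2)/4.4721 = (-0.8944, -0.4472).
r_{12} = q_1·a_2 = -2.2361.
u_2 = a_2 + 2.2361·q_1 = (-1.0000, 2.0000).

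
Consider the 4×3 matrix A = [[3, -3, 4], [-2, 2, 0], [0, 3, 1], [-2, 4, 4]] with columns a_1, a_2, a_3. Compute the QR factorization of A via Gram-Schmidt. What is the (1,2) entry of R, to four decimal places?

r_{12} = -5.0932

a_1 = (3, -2, 0, -2); ‖a_1‖ = 4.1231, so q_1 = (0.7276, -0.4851, 0.0000, -0.4851).
r_{12} = q_1·a_2 = -5.0932.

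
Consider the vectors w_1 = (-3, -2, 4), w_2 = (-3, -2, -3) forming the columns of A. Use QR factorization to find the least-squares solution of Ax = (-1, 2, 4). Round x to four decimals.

x = (0.5385, -0.6154)

w_1 = (-3, -2, 4); ‖w_1‖ = 5.3852, so e_1 = (-0.5571, -0.3714, 0.7428).
e_1·w_2 = (-0.5571)·(-3) + (-0.3714)·(-2) + 0.7428·(-3) = 0.1857.
u_2 = w_2 − 0.1857·e_1 = (-2.8966, -1.9310, -3.1379).
‖u_2‖ = 4.6867, so e_2 = (-0.6180, -0.4120, -0.6695).
Qᵀb = (2.7854, -2.8841).
Back-substitute: x_2 = -2.8841/4.6867 = -0.6154.
x_1 = (2.7854 − 0.1857·(-0.6154))/5.3852 = 0.5385.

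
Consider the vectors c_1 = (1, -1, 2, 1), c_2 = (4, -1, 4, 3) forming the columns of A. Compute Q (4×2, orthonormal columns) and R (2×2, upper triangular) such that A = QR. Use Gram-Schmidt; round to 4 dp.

q_1 = c_1/‖c_1‖ = (1, -1, 2, 1)/2.6458 = (0.3780, -0.3780, 0.7559, 0.3780).
r_{12} = q_1·c_2 = 6.0474.
u_2 = c_2 − 6.0474·q_1 = (1.7143, 1.2857, -0.5714, 0.7143).
‖u_2‖ = 2.3299, so q_2 = (0.7358, 0.5518, -0.2453, 0.3066).

Q = [[0.3780, 0.7358], [-0.3780, 0.5518], [0.7559, -0.2453], [0.3780, 0.3066]], R = [[2.6458, 6.0474], [0.0000, 2.3299]]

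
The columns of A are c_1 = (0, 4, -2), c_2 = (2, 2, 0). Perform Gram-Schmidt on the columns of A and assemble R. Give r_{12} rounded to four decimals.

r_{12} = 1.7889

c_1 = (0, 4, -2); ‖c_1‖ = 4.4721, so e_1 = (0.0000, 0.8944, -0.4472).
r_{12} = e_1·c_2 = 1.7889.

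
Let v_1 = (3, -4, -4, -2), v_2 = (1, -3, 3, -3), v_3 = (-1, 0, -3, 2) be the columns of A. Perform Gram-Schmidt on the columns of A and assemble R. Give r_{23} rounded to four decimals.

r_{23} = -3.3212

q_1 = v_1/‖v_1‖ = (3, -4, -4, -2)/6.7082 = (0.4472, -0.5963, -0.5963, -0.2981).
r_{12} = q_1·v_2 = 1.3416.
u_2 = v_2 − 1.3416·q_1 = (0.4000, -2.2000, 3.8000, -2.6000).
‖u_2‖ = 5.1186, so q_2 = (0.0781, -0.4298, 0.7424, -0.5080).
r_{23} = q_2·v_3 = -3.3212.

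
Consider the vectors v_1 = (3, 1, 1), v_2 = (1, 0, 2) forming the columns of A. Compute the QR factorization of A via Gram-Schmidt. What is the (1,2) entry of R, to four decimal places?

q_1 = v_1/‖v_1‖ = (3, 1, 1)/3.3166 = (0.9045, 0.3015, 0.3015).
r_{12} = q_1·v_2 = 1.5076.

r_{12} = 1.5076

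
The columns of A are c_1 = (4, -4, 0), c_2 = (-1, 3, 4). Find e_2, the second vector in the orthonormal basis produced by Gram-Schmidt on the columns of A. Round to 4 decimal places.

e_2 = (0.2357, 0.2357, 0.9428)

c_1 = (4, -4, 0); ‖c_1‖ = 5.6569, so e_1 = (0.7071, -0.7071, 0.0000).
e_1·c_2 = 0.7071·(-1) + (-0.7071)·3 + 0.0000·4 = -2.8284.
u_2 = c_2 + 2.8284·e_1 = (1.0000, 1.0000, 4.0000).
‖u_2‖ = 4.2426, so e_2 = (0.2357, 0.2357, 0.9428).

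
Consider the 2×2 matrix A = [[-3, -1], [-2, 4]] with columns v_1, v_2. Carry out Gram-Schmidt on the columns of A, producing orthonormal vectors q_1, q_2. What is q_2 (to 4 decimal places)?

q_2 = (-0.5547, 0.8321)

v_1 = (-3, -2); ‖v_1‖ = 3.6056, so q_1 = (-0.8321, -0.5547).
q_1·v_2 = (-0.8321)·(-1) + (-0.5547)·4 = -1.3868.
u_2 = v_2 + 1.3868·q_1 = (-2.1538, 3.2308).
‖u_2‖ = 3.8829, so q_2 = (-0.5547, 0.8321).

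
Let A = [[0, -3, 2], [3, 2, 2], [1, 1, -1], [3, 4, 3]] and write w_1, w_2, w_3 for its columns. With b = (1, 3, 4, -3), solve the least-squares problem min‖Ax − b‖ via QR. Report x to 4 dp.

e_1 = w_1/‖w_1‖ = (0, 3, 1, 3)/4.3589 = (0.0000, 0.6882, 0.2294, 0.6882).
r_{12} = e_1·w_2 = 4.3589.
u_2 = w_2 − 4.3589·e_1 = (-3.0000, -1.0000, 0.0000, 1.0000).
‖u_2‖ = 3.3166, so e_2 = (-0.9045, -0.3015, 0.0000, 0.3015).
r_{13} = e_1·w_3 = 3.2118; r_{23} = e_2·w_3 = -1.5076.
u_3 = w_3 − 3.2118·e_1 + 1.5076·e_2 = (0.6364, -0.6651, -1.7368, 1.2440).
‖u_3‖ = 2.3263, so e_3 = (0.2736, -0.2859, -0.7466, 0.5348).
Qᵀb = (0.9177, -2.7136, -5.1750).
Back-substitute: x_3 = -5.1750/2.3263 = -2.2246.
x_2 = (-2.7136 + 1.5076·(-2.2246))/3.3166 = -1.8294.
x_1 = (0.9177 − 4.3589·(-1.8294) − 3.2118·(-2.2246))/4.3589 = 3.6790.

x = (3.6790, -1.8294, -2.2246)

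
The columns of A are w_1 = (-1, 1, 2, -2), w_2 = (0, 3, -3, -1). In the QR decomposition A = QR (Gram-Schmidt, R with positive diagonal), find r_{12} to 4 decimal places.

r_{12} = -0.3162

w_1 = (-1, 1, 2, -2); ‖w_1‖ = 3.1623, so q_1 = (-0.3162, 0.3162, 0.6325, -0.6325).
r_{12} = q_1·w_2 = -0.3162.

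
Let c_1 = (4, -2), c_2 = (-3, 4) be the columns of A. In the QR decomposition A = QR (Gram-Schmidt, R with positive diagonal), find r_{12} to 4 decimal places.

c_1 = (4, -2); ‖c_1‖ = 4.4721, so q_1 = (0.8944, -0.4472).
r_{12} = q_1·c_2 = -4.4721.

r_{12} = -4.4721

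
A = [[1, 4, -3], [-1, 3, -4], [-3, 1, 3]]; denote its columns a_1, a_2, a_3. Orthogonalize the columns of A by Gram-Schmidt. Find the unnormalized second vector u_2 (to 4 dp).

a_1 = (1, -1, -3); ‖a_1‖ = 3.3166, so q_1 = (0.3015, -0.3015, -0.9045).
q_1·a_2 = 0.3015·4 + (-0.3015)·3 + (-0.9045)·1 = -0.6030.
u_2 = a_2 + 0.6030·q_1 = (4.1818, 2.8182, 0.4545).

u_2 = (4.1818, 2.8182, 0.4545)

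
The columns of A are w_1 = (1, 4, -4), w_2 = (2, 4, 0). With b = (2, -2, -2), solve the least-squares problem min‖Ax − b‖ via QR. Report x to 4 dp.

w_1 = (1, 4, -4); ‖w_1‖ = 5.7446, so e_1 = (0.1741, 0.6963, -0.6963).
e_1·w_2 = 0.1741·2 + 0.6963·4 + (-0.6963)·0 = 3.1334.
u_2 = w_2 − 3.1334·e_1 = (1.4545, 1.8182, 2.1818).
‖u_2‖ = 3.1909, so e_2 = (0.4558, 0.5698, 0.6838).
Qᵀb = (0.3482, -1.5954).
Back-substitute: x_2 = -1.5954/3.1909 = -0.5000.
x_1 = (0.3482 − 3.1334·(-0.5000))/5.7446 = 0.3333.

x = (0.3333, -0.5000)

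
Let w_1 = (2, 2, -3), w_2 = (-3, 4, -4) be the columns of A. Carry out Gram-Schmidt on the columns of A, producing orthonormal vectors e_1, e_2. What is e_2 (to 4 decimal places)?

e_2 = (-0.8560, 0.4334, -0.2817)

w_1 = (2, 2, -3); ‖w_1‖ = 4.1231, so e_1 = (0.4851, 0.4851, -0.7276).
e_1·w_2 = 0.4851·(-3) + 0.4851·4 + (-0.7276)·(-4) = 3.3955.
u_2 = w_2 − 3.3955·e_1 = (-4.6471, 2.3529, -1.5294).
‖u_2‖ = 5.4287, so e_2 = (-0.8560, 0.4334, -0.2817).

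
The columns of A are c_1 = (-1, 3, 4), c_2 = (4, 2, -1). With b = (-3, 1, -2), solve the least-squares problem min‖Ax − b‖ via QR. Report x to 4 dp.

x = (-0.1070, -0.3911)

c_1 = (-1, 3, 4); ‖c_1‖ = 5.0990, so q_1 = (-0.1961, 0.5883, 0.7845).
q_1·c_2 = (-0.1961)·4 + 0.5883·2 + 0.7845·(-1) = -0.3922.
u_2 = c_2 + 0.3922·q_1 = (3.9231, 2.2308, -0.6923).
‖u_2‖ = 4.5658, so q_2 = (0.8592, 0.4886, -0.1516).
Qᵀb = (-0.3922, -1.7859).
Back-substitute: x_2 = -1.7859/4.5658 = -0.3911.
x_1 = (-0.3922 + 0.3922·(-0.3911))/5.0990 = -0.1070.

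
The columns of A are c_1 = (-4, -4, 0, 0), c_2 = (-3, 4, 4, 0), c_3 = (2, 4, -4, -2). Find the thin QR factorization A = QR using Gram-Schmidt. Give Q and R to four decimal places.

Q = [[-0.7071, -0.5500, -0.3975], [-0.7071, 0.5500, 0.3975], [0.0000, 0.6285, -0.6957], [0.0000, 0.0000, -0.4472]], R = [[5.6569, -0.7071, -4.2426], [0.0000, 6.3640, -1.4142], [0.0000, 0.0000, 4.4721]]

q_1 = c_1/‖c_1‖ = (-4, -4, 0, 0)/5.6569 = (-0.7071, -0.7071, 0.0000, 0.0000).
r_{12} = q_1·c_2 = -0.7071.
u_2 = c_2 + 0.7071·q_1 = (-3.5000, 3.5000, 4.0000, 0.0000).
‖u_2‖ = 6.3640, so q_2 = (-0.5500, 0.5500, 0.6285, 0.0000).
r_{13} = q_1·c_3 = -4.2426; r_{23} = q_2·c_3 = -1.4142.
u_3 = c_3 + 4.2426·q_1 + 1.4142·q_2 = (-1.7778, 1.7778, -3.1111, -2.0000).
‖u_3‖ = 4.4721, so q_3 = (-0.3975, 0.3975, -0.6957, -0.4472).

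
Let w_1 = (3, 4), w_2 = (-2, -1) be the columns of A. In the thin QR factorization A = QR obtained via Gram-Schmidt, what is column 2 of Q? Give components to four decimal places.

e_1 = w_1/‖w_1‖ = (3, 4)/5.0000 = (0.6000, 0.8000).
r_{12} = e_1·w_2 = -2.0000.
u_2 = w_2 + 2.0000·e_1 = (-0.8000, 0.6000).
‖u_2‖ = 1.0000, so e_2 = (-0.8000, 0.6000).

e_2 = (-0.8000, 0.6000)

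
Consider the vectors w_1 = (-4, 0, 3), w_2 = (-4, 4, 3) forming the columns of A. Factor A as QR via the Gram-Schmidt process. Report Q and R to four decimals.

Q = [[-0.8000, 0.0000], [0.0000, 1.0000], [0.6000, 0.0000]], R = [[5.0000, 5.0000], [0.0000, 4.0000]]

w_1 = (-4, 0, 3); ‖w_1‖ = 5.0000, so e_1 = (-0.8000, 0.0000, 0.6000).
e_1·w_2 = (-0.8000)·(-4) + 0.0000·4 + 0.6000·3 = 5.0000.
u_2 = w_2 − 5.0000·e_1 = (0.0000, 4.0000, 0.0000).
‖u_2‖ = 4.0000, so e_2 = (0.0000, 1.0000, 0.0000).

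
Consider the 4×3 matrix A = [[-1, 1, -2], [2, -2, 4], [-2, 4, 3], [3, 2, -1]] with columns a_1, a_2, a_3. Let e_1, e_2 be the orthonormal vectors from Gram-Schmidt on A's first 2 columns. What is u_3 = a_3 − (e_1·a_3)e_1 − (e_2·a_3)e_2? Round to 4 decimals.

e_1 = a_1/‖a_1‖ = (-1, 2, -2, 3)/4.2426 = (-0.2357, 0.4714, -0.4714, 0.7071).
r_{12} = e_1·a_2 = -1.6499.
u_2 = a_2 + 1.6499·e_1 = (0.6111, -1.2222, 3.2222, 3.1667).
‖u_2‖ = 4.7199, so e_2 = (0.1295, -0.2589, 0.6827, 0.6709).
r_{13} = e_1·a_3 = 0.2357; r_{23} = e_2·a_3 = 0.0824.
u_3 = a_3 − 0.2357·e_1 − 0.0824·e_2 = (-1.9551, 3.9102, 3.0549, -1.2219).

u_3 = (-1.9551, 3.9102, 3.0549, -1.2219)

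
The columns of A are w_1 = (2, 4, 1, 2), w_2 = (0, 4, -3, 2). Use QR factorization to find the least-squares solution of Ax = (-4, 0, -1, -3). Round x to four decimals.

x = (-0.8807, 0.4128)

q_1 = w_1/‖w_1‖ = (2, 4, 1, 2)/5.0000 = (0.4000, 0.8000, 0.2000, 0.4000).
r_{12} = q_1·w_2 = 3.4000.
u_2 = w_2 − 3.4000·q_1 = (-1.3600, 1.2800, -3.6800, 0.6400).
‖u_2‖ = 4.1761, so q_2 = (-0.3257, 0.3065, -0.8812, 0.1533).
Qᵀb = (-3.0000, 1.7241).
Back-substitute: x_2 = 1.7241/4.1761 = 0.4128.
x_1 = (-3.0000 − 3.4000·0.4128)/5.0000 = -0.8807.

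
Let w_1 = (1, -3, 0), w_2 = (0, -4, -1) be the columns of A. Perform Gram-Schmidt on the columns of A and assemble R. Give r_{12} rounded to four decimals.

r_{12} = 3.7947

w_1 = (1, -3, 0); ‖w_1‖ = 3.1623, so e_1 = (0.3162, -0.9487, 0.0000).
r_{12} = e_1·w_2 = 3.7947.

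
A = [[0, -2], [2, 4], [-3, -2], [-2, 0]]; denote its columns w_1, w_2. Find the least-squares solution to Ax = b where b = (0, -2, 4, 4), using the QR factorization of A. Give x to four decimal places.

q_1 = w_1/‖w_1‖ = (0, 2, -3, -2)/4.1231 = (0.0000, 0.4851, -0.7276, -0.4851).
r_{12} = q_1·w_2 = 3.3955.
u_2 = w_2 − 3.3955·q_1 = (-2.0000, 2.3529, 0.4706, 1.6471).
‖u_2‖ = 3.5314, so q_2 = (-0.5664, 0.6663, 0.1333, 0.4664).
Qᵀb = (-5.8209, 1.0661).
Back-substitute: x_2 = 1.0661/3.5314 = 0.3019.
x_1 = (-5.8209 − 3.3955·0.3019)/4.1231 = -1.6604.

x = (-1.6604, 0.3019)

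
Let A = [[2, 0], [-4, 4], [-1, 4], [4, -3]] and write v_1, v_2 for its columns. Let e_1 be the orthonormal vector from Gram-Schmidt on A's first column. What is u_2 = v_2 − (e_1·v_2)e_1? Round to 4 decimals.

e_1 = v_1/‖v_1‖ = (2, -4, -1, 4)/6.0828 = (0.3288, -0.6576, -0.1644, 0.6576).
r_{12} = e_1·v_2 = -5.2608.
u_2 = v_2 + 5.2608·e_1 = (1.7297, 0.5405, 3.1351, 0.4595).

u_2 = (1.7297, 0.5405, 3.1351, 0.4595)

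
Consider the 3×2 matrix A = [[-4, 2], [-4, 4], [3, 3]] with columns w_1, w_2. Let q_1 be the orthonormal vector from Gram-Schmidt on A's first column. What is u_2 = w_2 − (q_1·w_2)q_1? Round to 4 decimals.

q_1 = w_1/‖w_1‖ = (-4, -4, 3)/6.4031 = (-0.6247, -0.6247, 0.4685).
r_{12} = q_1·w_2 = -2.3426.
u_2 = w_2 + 2.3426·q_1 = (0.5366, 2.5366, 4.0976).

u_2 = (0.5366, 2.5366, 4.0976)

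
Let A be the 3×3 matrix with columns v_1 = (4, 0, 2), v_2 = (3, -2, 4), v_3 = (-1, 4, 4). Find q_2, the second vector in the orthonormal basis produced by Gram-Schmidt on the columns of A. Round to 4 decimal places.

v_1 = (4, 0, 2); ‖v_1‖ = 4.4721, so q_1 = (0.8944, 0.0000, 0.4472).
q_1·v_2 = 0.8944·3 + 0.0000·(-2) + 0.4472·4 = 4.4721.
u_2 = v_2 − 4.4721·q_1 = (-1.0000, -2.0000, 2.0000).
‖u_2‖ = 3.0000, so q_2 = (-0.3333, -0.6667, 0.6667).

q_2 = (-0.3333, -0.6667, 0.6667)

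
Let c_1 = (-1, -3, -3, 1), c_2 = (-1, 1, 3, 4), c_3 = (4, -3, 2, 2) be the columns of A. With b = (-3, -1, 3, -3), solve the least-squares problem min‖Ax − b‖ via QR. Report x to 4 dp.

c_1 = (-1, -3, -3, 1); ‖c_1‖ = 4.4721, so q_1 = (-0.2236, -0.6708, -0.6708, 0.2236).
q_1·c_2 = (-0.2236)·(-1) + (-0.6708)·1 + (-0.6708)·3 + 0.2236·4 = -1.5652.
u_2 = c_2 + 1.5652·q_1 = (-1.3500, -0.0500, 1.9500, 4.3500).
‖u_2‖ = 4.9548, so q_2 = (-0.2725, -0.0101, 0.3936, 0.8779).
q_1·c_3 = (-0.2236)·4 + (-0.6708)·(-3) + (-0.6708)·2 + 0.2236·2 = 0.2236; q_2·c_3 = (-0.2725)·4 + (-0.0101)·(-3) + 0.3936·2 + 0.8779·2 = 1.4834.
u_3 = c_3 − 0.2236·q_1 − 1.4834·q_2 = (4.4542, -2.8350, 1.5662, 0.6477).
‖u_3‖ = 5.5452, so q_3 = (0.8032, -0.5113, 0.2824, 0.1168).
Qᵀb = (-1.3416, -0.6257, -1.4015).
Back-substitute: x_3 = -1.4015/5.5452 = -0.2527.
x_2 = (-0.6257 − 1.4834·(-0.2527))/4.9548 = -0.0506.
x_1 = (-1.3416 + 1.5652·(-0.0506) − 0.2236·(-0.2527))/4.4721 = -0.3051.

x = (-0.3051, -0.0506, -0.2527)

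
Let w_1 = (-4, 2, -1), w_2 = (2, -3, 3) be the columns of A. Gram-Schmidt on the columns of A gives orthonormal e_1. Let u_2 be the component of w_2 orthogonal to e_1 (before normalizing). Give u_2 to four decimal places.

w_1 = (-4, 2, -1); ‖w_1‖ = 4.5826, so e_1 = (-0.8729, 0.4364, -0.2182).
e_1·w_2 = (-0.8729)·2 + 0.4364·(-3) + (-0.2182)·3 = -3.7097.
u_2 = w_2 + 3.7097·e_1 = (-1.2381, -1.3810, 2.1905).

u_2 = (-1.2381, -1.3810, 2.1905)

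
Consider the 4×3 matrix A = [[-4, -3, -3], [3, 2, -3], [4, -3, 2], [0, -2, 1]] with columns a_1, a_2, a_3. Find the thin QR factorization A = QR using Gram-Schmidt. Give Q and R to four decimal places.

Q = [[-0.6247, -0.4818, -0.5988], [0.4685, 0.3114, -0.7932], [0.6247, -0.7153, -0.0039], [0.0000, -0.3990, 0.1107]], R = [[6.4031, 0.9370, 1.7179], [0.0000, 5.0122, -1.3187], [0.0000, 0.0000, 4.2790]]

a_1 = (-4, 3, 4, 0); ‖a_1‖ = 6.4031, so e_1 = (-0.6247, 0.4685, 0.6247, 0.0000).
e_1·a_2 = (-0.6247)·(-3) + 0.4685·2 + 0.6247·(-3) + 0.0000·(-2) = 0.9370.
u_2 = a_2 − 0.9370·e_1 = (-2.4146, 1.5610, -3.5854, -2.0000).
‖u_2‖ = 5.0122, so e_2 = (-0.4818, 0.3114, -0.7153, -0.3990).
e_1·a_3 = (-0.6247)·(-3) + 0.4685·(-3) + 0.6247·2 + 0.0000·1 = 1.7179; e_2·a_3 = (-0.4818)·(-3) + 0.3114·(-3) + (-0.7153)·2 + (-0.3990)·1 = -1.3187.
u_3 = a_3 − 1.7179·e_1 + 1.3187·e_2 = (-2.5621, -3.3942, -0.0165, 0.4738).
‖u_3‖ = 4.2790, so e_3 = (-0.5988, -0.7932, -0.0039, 0.1107).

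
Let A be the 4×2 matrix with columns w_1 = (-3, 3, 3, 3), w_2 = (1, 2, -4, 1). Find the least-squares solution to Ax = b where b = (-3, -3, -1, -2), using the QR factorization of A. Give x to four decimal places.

x = (-0.3175, -0.4048)

e_1 = w_1/‖w_1‖ = (-3, 3, 3, 3)/6.0000 = (-0.5000, 0.5000, 0.5000, 0.5000).
r_{12} = e_1·w_2 = -1.0000.
u_2 = w_2 + 1.0000·e_1 = (0.5000, 2.5000, -3.5000, 1.5000).
‖u_2‖ = 4.5826, so e_2 = (0.1091, 0.5455, -0.7638, 0.3273).
Qᵀb = (-1.5000, -1.8549).
Back-substitute: x_2 = -1.8549/4.5826 = -0.4048.
x_1 = (-1.5000 + 1.0000·(-0.4048))/6.0000 = -0.3175.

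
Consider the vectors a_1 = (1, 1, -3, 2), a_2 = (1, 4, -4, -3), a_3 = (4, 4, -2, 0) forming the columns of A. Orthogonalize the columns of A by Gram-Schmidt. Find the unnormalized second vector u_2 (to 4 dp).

u_2 = (0.2667, 3.2667, -1.8000, -4.4667)

q_1 = a_1/‖a_1‖ = (1, 1, -3, 2)/3.8730 = (0.2582, 0.2582, -0.7746, 0.5164).
r_{12} = q_1·a_2 = 2.8402.
u_2 = a_2 − 2.8402·q_1 = (0.2667, 3.2667, -1.8000, -4.4667).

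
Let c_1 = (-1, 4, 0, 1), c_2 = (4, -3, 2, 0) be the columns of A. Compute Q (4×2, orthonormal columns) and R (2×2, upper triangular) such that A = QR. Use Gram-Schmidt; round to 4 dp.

Q = [[-0.2357, 0.8093], [0.9428, 0.1445], [0.0000, 0.5203], [0.2357, 0.2312]], R = [[4.2426, -3.7712], [0.0000, 3.8442]]

e_1 = c_1/‖c_1‖ = (-1, 4, 0, 1)/4.2426 = (-0.2357, 0.9428, 0.0000, 0.2357).
r_{12} = e_1·c_2 = -3.7712.
u_2 = c_2 + 3.7712·e_1 = (3.1111, 0.5556, 2.0000, 0.8889).
‖u_2‖ = 3.8442, so e_2 = (0.8093, 0.1445, 0.5203, 0.2312).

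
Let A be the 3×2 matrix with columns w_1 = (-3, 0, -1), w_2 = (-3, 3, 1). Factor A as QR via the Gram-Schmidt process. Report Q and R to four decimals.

Q = [[-0.9487, -0.1690], [0.0000, 0.8452], [-0.3162, 0.5071]], R = [[3.1623, 2.5298], [0.0000, 3.5496]]

q_1 = w_1/‖w_1‖ = (-3, 0, -1)/3.1623 = (-0.9487, 0.0000, -0.3162).
r_{12} = q_1·w_2 = 2.5298.
u_2 = w_2 − 2.5298·q_1 = (-0.6000, 3.0000, 1.8000).
‖u_2‖ = 3.5496, so q_2 = (-0.1690, 0.8452, 0.5071).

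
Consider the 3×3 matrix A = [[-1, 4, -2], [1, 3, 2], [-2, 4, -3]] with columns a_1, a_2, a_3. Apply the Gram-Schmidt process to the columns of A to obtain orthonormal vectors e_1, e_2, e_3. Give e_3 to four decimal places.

e_3 = (-0.7785, 0.3114, 0.5449)

a_1 = (-1, 1, -2); ‖a_1‖ = 2.4495, so e_1 = (-0.4082, 0.4082, -0.8165).
e_1·a_2 = (-0.4082)·4 + 0.4082·3 + (-0.8165)·4 = -3.6742.
u_2 = a_2 + 3.6742·e_1 = (2.5000, 4.5000, 1.0000).
‖u_2‖ = 5.2440, so e_2 = (0.4767, 0.8581, 0.1907).
e_1·a_3 = (-0.4082)·(-2) + 0.4082·2 + (-0.8165)·(-3) = 4.0825; e_2·a_3 = 0.4767·(-2) + 0.8581·2 + 0.1907·(-3) = 0.1907.
u_3 = a_3 − 4.0825·e_1 − 0.1907·e_2 = (-0.4242, 0.1697, 0.2970).
‖u_3‖ = 0.5449, so e_3 = (-0.7785, 0.3114, 0.5449).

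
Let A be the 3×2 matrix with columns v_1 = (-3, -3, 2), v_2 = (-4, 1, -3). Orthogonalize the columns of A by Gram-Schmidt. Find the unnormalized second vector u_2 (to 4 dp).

u_2 = (-3.5909, 1.4091, -3.2727)

v_1 = (-3, -3, 2); ‖v_1‖ = 4.6904, so q_1 = (-0.6396, -0.6396, 0.4264).
q_1·v_2 = (-0.6396)·(-4) + (-0.6396)·1 + 0.4264·(-3) = 0.6396.
u_2 = v_2 − 0.6396·q_1 = (-3.5909, 1.4091, -3.2727).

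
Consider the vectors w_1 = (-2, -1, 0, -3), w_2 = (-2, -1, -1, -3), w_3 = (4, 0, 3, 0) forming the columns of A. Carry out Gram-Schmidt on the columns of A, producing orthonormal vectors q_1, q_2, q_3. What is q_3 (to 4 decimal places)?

w_1 = (-2, -1, 0, -3); ‖w_1‖ = 3.7417, so q_1 = (-0.5345, -0.2673, 0.0000, -0.8018).
q_1·w_2 = (-0.5345)·(-2) + (-0.2673)·(-1) + 0.0000·(-1) + (-0.8018)·(-3) = 3.7417.
u_2 = w_2 − 3.7417·q_1 = (0.0000, 0.0000, -1.0000, 0.0000).
‖u_2‖ = 1.0000, so q_2 = (0.0000, 0.0000, -1.0000, 0.0000).
q_1·w_3 = (-0.5345)·4 + (-0.2673)·0 + 0.0000·3 + (-0.8018)·0 = -2.1381; q_2·w_3 = 0.0000·4 + 0.0000·0 + (-1.0000)·3 + 0.0000·0 = -3.0000.
u_3 = w_3 + 2.1381·q_1 + 3.0000·q_2 = (2.8571, -0.5714, 0.0000, -1.7143).
‖u_3‖ = 3.3806, so q_3 = (0.8452, -0.1690, 0.0000, -0.5071).

q_3 = (0.8452, -0.1690, 0.0000, -0.5071)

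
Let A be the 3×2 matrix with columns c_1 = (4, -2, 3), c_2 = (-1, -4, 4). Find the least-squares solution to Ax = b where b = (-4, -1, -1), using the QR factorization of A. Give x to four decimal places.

c_1 = (4, -2, 3); ‖c_1‖ = 5.3852, so e_1 = (0.7428, -0.3714, 0.5571).
e_1·c_2 = 0.7428·(-1) + (-0.3714)·(-4) + 0.5571·4 = 2.9711.
u_2 = c_2 − 2.9711·e_1 = (-3.2069, -2.8966, 2.3448).
‖u_2‖ = 4.9165, so e_2 = (-0.6523, -0.5891, 0.4769).
Qᵀb = (-3.1568, 2.7213).
Back-substitute: x_2 = 2.7213/4.9165 = 0.5535.
x_1 = (-3.1568 − 2.9711·0.5535)/5.3852 = -0.8916.

x = (-0.8916, 0.5535)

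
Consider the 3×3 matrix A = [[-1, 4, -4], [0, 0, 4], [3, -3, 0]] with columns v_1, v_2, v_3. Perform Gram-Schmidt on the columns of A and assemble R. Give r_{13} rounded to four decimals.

r_{13} = 1.2649

e_1 = v_1/‖v_1‖ = (-1, 0, 3)/3.1623 = (-0.3162, 0.0000, 0.9487).
r_{13} = e_1·v_3 = 1.2649.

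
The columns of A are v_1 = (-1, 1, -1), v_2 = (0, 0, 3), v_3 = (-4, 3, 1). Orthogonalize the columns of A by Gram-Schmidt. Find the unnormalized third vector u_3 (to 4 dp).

v_1 = (-1, 1, -1); ‖v_1‖ = 1.7321, so e_1 = (-0.5774, 0.5774, -0.5774).
e_1·v_2 = (-0.5774)·0 + 0.5774·0 + (-0.5774)·3 = -1.7321.
u_2 = v_2 + 1.7321·e_1 = (-1.0000, 1.0000, 2.0000).
‖u_2‖ = 2.4495, so e_2 = (-0.4082, 0.4082, 0.8165).
e_1·v_3 = (-0.5774)·(-4) + 0.5774·3 + (-0.5774)·1 = 3.4641; e_2·v_3 = (-0.4082)·(-4) + 0.4082·3 + 0.8165·1 = 3.6742.
u_3 = v_3 − 3.4641·e_1 − 3.6742·e_2 = (-0.5000, -0.5000, 0.0000).

u_3 = (-0.5000, -0.5000, 0.0000)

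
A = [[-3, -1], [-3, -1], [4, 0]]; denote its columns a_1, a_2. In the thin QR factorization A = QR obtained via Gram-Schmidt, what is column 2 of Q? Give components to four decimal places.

e_2 = (-0.4851, -0.4851, -0.7276)

e_1 = a_1/‖a_1‖ = (-3, -3, 4)/5.8310 = (-0.5145, -0.5145, 0.6860).
r_{12} = e_1·a_2 = 1.0290.
u_2 = a_2 − 1.0290·e_1 = (-0.4706, -0.4706, -0.7059).
‖u_2‖ = 0.9701, so e_2 = (-0.4851, -0.4851, -0.7276).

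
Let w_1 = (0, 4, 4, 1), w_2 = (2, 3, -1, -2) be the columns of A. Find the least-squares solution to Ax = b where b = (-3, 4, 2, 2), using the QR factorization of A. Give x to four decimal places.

x = (0.8387, -0.2796)

e_1 = w_1/‖w_1‖ = (0, 4, 4, 1)/5.7446 = (0.0000, 0.6963, 0.6963, 0.1741).
r_{12} = e_1·w_2 = 1.0445.
u_2 = w_2 − 1.0445·e_1 = (2.0000, 2.2727, -1.7273, -2.1818).
‖u_2‖ = 4.1121, so e_2 = (0.4864, 0.5527, -0.4200, -0.5306).
Qᵀb = (4.5260, -1.1496).
Back-substitute: x_2 = -1.1496/4.1121 = -0.2796.
x_1 = (4.5260 − 1.0445·(-0.2796))/5.7446 = 0.8387.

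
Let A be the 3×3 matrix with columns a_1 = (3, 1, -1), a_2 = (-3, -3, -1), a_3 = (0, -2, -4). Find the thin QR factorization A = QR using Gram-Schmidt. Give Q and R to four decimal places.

Q = [[0.9045, 0.0000, -0.4264], [0.3015, -0.7071, 0.6396], [-0.3015, -0.7071, -0.6396]], R = [[3.3166, -3.3166, 0.6030], [0.0000, 2.8284, 4.2426], [0.0000, 0.0000, 1.2792]]

a_1 = (3, 1, -1); ‖a_1‖ = 3.3166, so q_1 = (0.9045, 0.3015, -0.3015).
q_1·a_2 = 0.9045·(-3) + 0.3015·(-3) + (-0.3015)·(-1) = -3.3166.
u_2 = a_2 + 3.3166·q_1 = (0.0000, -2.0000, -2.0000).
‖u_2‖ = 2.8284, so q_2 = (0.0000, -0.7071, -0.7071).
q_1·a_3 = 0.9045·0 + 0.3015·(-2) + (-0.3015)·(-4) = 0.6030; q_2·a_3 = 0.0000·0 + (-0.7071)·(-2) + (-0.7071)·(-4) = 4.2426.
u_3 = a_3 − 0.6030·q_1 − 4.2426·q_2 = (-0.5455, 0.8182, -0.8182).
‖u_3‖ = 1.2792, so q_3 = (-0.4264, 0.6396, -0.6396).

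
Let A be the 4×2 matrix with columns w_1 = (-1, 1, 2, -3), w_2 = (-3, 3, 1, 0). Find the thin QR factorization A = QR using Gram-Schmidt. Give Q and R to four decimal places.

Q = [[-0.2582, -0.6426], [0.2582, 0.6426], [0.5164, -0.0174], [-0.7746, 0.4168]], R = [[3.8730, 2.0656], [0.0000, 3.8384]]

q_1 = w_1/‖w_1‖ = (-1, 1, 2, -3)/3.8730 = (-0.2582, 0.2582, 0.5164, -0.7746).
r_{12} = q_1·w_2 = 2.0656.
u_2 = w_2 − 2.0656·q_1 = (-2.4667, 2.4667, -0.0667, 1.6000).
‖u_2‖ = 3.8384, so q_2 = (-0.6426, 0.6426, -0.0174, 0.4168).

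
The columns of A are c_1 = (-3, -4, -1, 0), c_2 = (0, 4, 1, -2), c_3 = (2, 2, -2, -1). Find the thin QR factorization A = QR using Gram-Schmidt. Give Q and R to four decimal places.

c_1 = (-3, -4, -1, 0); ‖c_1‖ = 5.0990, so q_1 = (-0.5883, -0.7845, -0.1961, 0.0000).
q_1·c_2 = (-0.5883)·0 + (-0.7845)·4 + (-0.1961)·1 + 0.0000·(-2) = -3.3340.
u_2 = c_2 + 3.3340·q_1 = (-1.9615, 1.3846, 0.3462, -2.0000).
‖u_2‖ = 3.1440, so q_2 = (-0.6239, 0.4404, 0.1101, -0.6361).
q_1·c_3 = (-0.5883)·2 + (-0.7845)·2 + (-0.1961)·(-2) + 0.0000·(-1) = -2.3534; q_2·c_3 = (-0.6239)·2 + 0.4404·2 + 0.1101·(-2) + (-0.6361)·(-1) = 0.0489.
u_3 = c_3 + 2.3534·q_1 − 0.0489·q_2 = (0.6459, 0.1323, -2.4669, -0.9689).
‖u_3‖ = 2.7311, so q_3 = (0.2365, 0.0484, -0.9033, -0.3547).

Q = [[-0.5883, -0.6239, 0.2365], [-0.7845, 0.4404, 0.0484], [-0.1961, 0.1101, -0.9033], [0.0000, -0.6361, -0.3547]], R = [[5.0990, -3.3340, -2.3534], [0.0000, 3.1440, 0.0489], [0.0000, 0.0000, 2.7311]]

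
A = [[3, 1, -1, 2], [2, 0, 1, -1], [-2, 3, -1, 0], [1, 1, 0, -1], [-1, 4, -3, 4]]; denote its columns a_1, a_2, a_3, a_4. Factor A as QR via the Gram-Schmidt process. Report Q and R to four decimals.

a_1 = (3, 2, -2, 1, -1); ‖a_1‖ = 4.3589, so e_1 = (0.6882, 0.4588, -0.4588, 0.2294, -0.2294).
e_1·a_2 = 0.6882·1 + 0.4588·0 + (-0.4588)·3 + 0.2294·1 + (-0.2294)·4 = -1.3765.
u_2 = a_2 + 1.3765·e_1 = (1.9474, 0.6316, 2.3684, 1.3158, 3.6842).
‖u_2‖ = 5.0105, so e_2 = (0.3887, 0.1261, 0.4727, 0.2626, 0.7353).
e_1·a_3 = 0.6882·(-1) + 0.4588·1 + (-0.4588)·(-1) + 0.2294·0 + (-0.2294)·(-3) = 0.9177; e_2·a_3 = 0.3887·(-1) + 0.1261·1 + 0.4727·(-1) + 0.2626·0 + 0.7353·(-3) = -2.9412.
u_3 = a_3 − 0.9177·e_1 + 2.9412·e_2 = (-0.4885, 0.9497, 0.8113, 0.5618, -0.6268).
‖u_3‖ = 1.5835, so e_3 = (-0.3085, 0.5998, 0.5124, 0.3548, -0.3959).
e_1·a_4 = 0.6882·2 + 0.4588·(-1) + (-0.4588)·0 + 0.2294·(-1) + (-0.2294)·4 = -0.2294; e_2·a_4 = 0.3887·2 + 0.1261·(-1) + 0.4727·0 + 0.2626·(-1) + 0.7353·4 = 3.3298; e_3·a_4 = (-0.3085)·2 + 0.5998·(-1) + 0.5124·0 + 0.3548·(-1) + (-0.3959)·4 = -3.1550.
u_4 = a_4 + 0.2294·e_1 − 3.3298·e_2 + 3.1550·e_3 = (-0.1095, 0.5778, -0.0627, -0.7023, 0.2500).
‖u_4‖ = 0.9516, so e_4 = (-0.1151, 0.6072, -0.0659, -0.7381, 0.2627).

Q = [[0.6882, 0.3887, -0.3085, -0.1151], [0.4588, 0.1261, 0.5998, 0.6072], [-0.4588, 0.4727, 0.5124, -0.0659], [0.2294, 0.2626, 0.3548, -0.7381], [-0.2294, 0.7353, -0.3959, 0.2627]], R = [[4.3589, -1.3765, 0.9177, -0.2294], [0.0000, 5.0105, -2.9412, 3.3298], [0.0000, 0.0000, 1.5835, -3.1550], [0.0000, 0.0000, 0.0000, 0.9516]]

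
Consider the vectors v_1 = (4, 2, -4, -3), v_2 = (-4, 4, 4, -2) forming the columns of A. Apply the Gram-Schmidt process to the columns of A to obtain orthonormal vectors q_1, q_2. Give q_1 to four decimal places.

q_1 = (0.5963, 0.2981, -0.5963, -0.4472)

v_1 = (4, 2, -4, -3); ‖v_1‖ = 6.7082, so q_1 = (0.5963, 0.2981, -0.5963, -0.4472).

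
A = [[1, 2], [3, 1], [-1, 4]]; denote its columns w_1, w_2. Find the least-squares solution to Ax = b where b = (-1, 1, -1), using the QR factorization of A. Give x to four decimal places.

x = (0.2957, -0.2522)

e_1 = w_1/‖w_1‖ = (1, 3, -1)/3.3166 = (0.3015, 0.9045, -0.3015).
r_{12} = e_1·w_2 = 0.3015.
u_2 = w_2 − 0.3015·e_1 = (1.9091, 0.7273, 4.0909).
‖u_2‖ = 4.5726, so e_2 = (0.4175, 0.1590, 0.8946).
Qᵀb = (0.9045, -1.1531).
Back-substitute: x_2 = -1.1531/4.5726 = -0.2522.
x_1 = (0.9045 − 0.3015·(-0.2522))/3.3166 = 0.2957.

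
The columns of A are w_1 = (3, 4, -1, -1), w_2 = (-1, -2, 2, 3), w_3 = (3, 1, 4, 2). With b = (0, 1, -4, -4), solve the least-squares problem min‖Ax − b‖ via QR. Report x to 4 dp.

w_1 = (3, 4, -1, -1); ‖w_1‖ = 5.1962, so q_1 = (0.5774, 0.7698, -0.1925, -0.1925).
q_1·w_2 = 0.5774·(-1) + 0.7698·(-2) + (-0.1925)·2 + (-0.1925)·3 = -3.0792.
u_2 = w_2 + 3.0792·q_1 = (0.7778, 0.3704, 1.4074, 2.4074).
‖u_2‖ = 2.9187, so q_2 = (0.2665, 0.1269, 0.4822, 0.8248).
q_1·w_3 = 0.5774·3 + 0.7698·1 + (-0.1925)·4 + (-0.1925)·2 = 1.3472; q_2·w_3 = 0.2665·3 + 0.1269·1 + 0.4822·4 + 0.8248·2 = 4.5049.
u_3 = w_3 − 1.3472·q_1 − 4.5049·q_2 = (1.0217, -0.6087, 2.0870, -1.4565).
‖u_3‖ = 2.8091, so q_3 = (0.3637, -0.2167, 0.7429, -0.5185).
Qᵀb = (2.3094, -5.1013, -1.1144).
Back-substitute: x_3 = -1.1144/2.8091 = -0.3967.
x_2 = (-5.1013 − 4.5049·(-0.3967))/2.9187 = -1.1355.
x_1 = (2.3094 + 3.0792·(-1.1355) − 1.3472·(-0.3967))/5.1962 = -0.1256.

x = (-0.1256, -1.1355, -0.3967)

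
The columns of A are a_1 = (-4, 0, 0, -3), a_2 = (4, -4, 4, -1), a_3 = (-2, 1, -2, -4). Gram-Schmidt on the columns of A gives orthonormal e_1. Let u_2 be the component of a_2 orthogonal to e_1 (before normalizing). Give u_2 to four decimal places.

a_1 = (-4, 0, 0, -3); ‖a_1‖ = 5.0000, so e_1 = (-0.8000, 0.0000, 0.0000, -0.6000).
e_1·a_2 = (-0.8000)·4 + 0.0000·(-4) + 0.0000·4 + (-0.6000)·(-1) = -2.6000.
u_2 = a_2 + 2.6000·e_1 = (1.9200, -4.0000, 4.0000, -2.5600).

u_2 = (1.9200, -4.0000, 4.0000, -2.5600)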